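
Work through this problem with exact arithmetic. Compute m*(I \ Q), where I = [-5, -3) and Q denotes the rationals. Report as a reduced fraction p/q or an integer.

The interval I = [-5, -3) has m(I) = -3 - (-5) = 2 (endpoints are measure-zero, so open/closed/half-open agree). Write I = (I cap Q) u (I \ Q). The rationals in I are countable, so m*(I cap Q) = 0 (cover each rational by intervals whose total length is arbitrarily small). By countable subadditivity m*(I) <= m*(I cap Q) + m*(I \ Q), hence m*(I \ Q) >= m(I) = 2. The reverse inequality m*(I \ Q) <= m*(I) = 2 is trivial since (I \ Q) is a subset of I. Therefore m*(I \ Q) = 2.

2


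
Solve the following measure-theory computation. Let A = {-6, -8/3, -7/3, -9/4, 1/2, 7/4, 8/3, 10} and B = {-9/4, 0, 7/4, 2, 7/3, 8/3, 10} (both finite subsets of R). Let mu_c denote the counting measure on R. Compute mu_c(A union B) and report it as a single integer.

Counting measure on a finite set equals cardinality. By inclusion-exclusion, |A union B| = |A| + |B| - |A cap B|.
|A| = 8, |B| = 7, |A cap B| = 4.
So mu_c(A union B) = 8 + 7 - 4 = 11.

11


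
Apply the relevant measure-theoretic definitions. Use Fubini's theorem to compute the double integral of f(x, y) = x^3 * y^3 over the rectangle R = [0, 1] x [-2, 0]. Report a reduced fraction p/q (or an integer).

f(x, y) is a tensor product of a function of x and a function of y, and both factors are bounded continuous (hence Lebesgue integrable) on the rectangle, so Fubini's theorem applies:
  integral_R f d(m x m) = (integral_a1^b1 x^3 dx) * (integral_a2^b2 y^3 dy).
Inner integral in x: integral_{0}^{1} x^3 dx = (1^4 - 0^4)/4
  = 1/4.
Inner integral in y: integral_{-2}^{0} y^3 dy = (0^4 - (-2)^4)/4
  = -4.
Product: (1/4) * (-4) = -1.

-1


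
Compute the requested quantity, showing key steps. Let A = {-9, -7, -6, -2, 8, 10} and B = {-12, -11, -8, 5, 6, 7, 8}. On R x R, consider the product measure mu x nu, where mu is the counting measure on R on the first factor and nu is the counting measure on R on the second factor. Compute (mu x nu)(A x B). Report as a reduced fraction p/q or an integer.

For a measurable rectangle A x B, the product measure satisfies
  (mu x nu)(A x B) = mu(A) * nu(B).
  mu(A) = 6.
  nu(B) = 7.
  (mu x nu)(A x B) = 6 * 7 = 42.

42


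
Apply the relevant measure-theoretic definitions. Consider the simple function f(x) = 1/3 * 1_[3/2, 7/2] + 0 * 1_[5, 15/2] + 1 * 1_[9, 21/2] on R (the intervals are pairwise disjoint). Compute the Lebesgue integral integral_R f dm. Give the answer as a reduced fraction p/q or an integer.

For a simple function f = sum_i c_i * 1_{A_i} with disjoint A_i,
  integral f dm = sum_i c_i * m(A_i).
Lengths of the A_i:
  m(A_1) = 7/2 - 3/2 = 2.
  m(A_2) = 15/2 - 5 = 5/2.
  m(A_3) = 21/2 - 9 = 3/2.
Contributions c_i * m(A_i):
  (1/3) * (2) = 2/3.
  (0) * (5/2) = 0.
  (1) * (3/2) = 3/2.
Total: 2/3 + 0 + 3/2 = 13/6.

13/6


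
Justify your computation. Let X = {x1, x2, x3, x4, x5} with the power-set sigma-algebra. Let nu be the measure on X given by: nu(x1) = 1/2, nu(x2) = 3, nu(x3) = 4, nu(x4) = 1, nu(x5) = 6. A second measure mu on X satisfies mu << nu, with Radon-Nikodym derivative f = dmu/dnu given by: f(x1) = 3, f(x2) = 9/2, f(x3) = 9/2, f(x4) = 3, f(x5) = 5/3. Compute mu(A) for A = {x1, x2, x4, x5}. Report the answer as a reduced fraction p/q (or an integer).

By the defining property of the Radon-Nikodym derivative, for every measurable set A,
  mu(A) = integral_A f dnu.
Since nu is a discrete measure concentrated on the atoms of X, the integral over A reduces to the sum
  mu(A) = sum_{x in A} f(x) * nu({x}).
Computing each term:
  x1: f(x1) * nu(x1) = 3 * 1/2 = 3/2.
  x2: f(x2) * nu(x2) = 9/2 * 3 = 27/2.
  x4: f(x4) * nu(x4) = 3 * 1 = 3.
  x5: f(x5) * nu(x5) = 5/3 * 6 = 10.
Summing: mu(A) = 3/2 + 27/2 + 3 + 10 = 28.

28


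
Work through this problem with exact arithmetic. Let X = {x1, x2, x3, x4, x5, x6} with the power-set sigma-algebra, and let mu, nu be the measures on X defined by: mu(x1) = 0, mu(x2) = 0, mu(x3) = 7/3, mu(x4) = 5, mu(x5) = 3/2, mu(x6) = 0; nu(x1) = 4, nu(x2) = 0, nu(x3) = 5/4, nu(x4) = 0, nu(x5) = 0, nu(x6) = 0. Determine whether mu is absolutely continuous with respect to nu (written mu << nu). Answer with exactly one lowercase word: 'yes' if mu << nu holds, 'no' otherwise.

mu << nu means: every nu-null measurable set is also mu-null; equivalently, for every atom x, if nu({x}) = 0 then mu({x}) = 0.
Checking each atom:
  x1: nu = 4 > 0 -> no constraint.
  x2: nu = 0, mu = 0 -> consistent with mu << nu.
  x3: nu = 5/4 > 0 -> no constraint.
  x4: nu = 0, mu = 5 > 0 -> violates mu << nu.
  x5: nu = 0, mu = 3/2 > 0 -> violates mu << nu.
  x6: nu = 0, mu = 0 -> consistent with mu << nu.
The atom(s) x4, x5 violate the condition (nu = 0 but mu > 0). Therefore mu is NOT absolutely continuous w.r.t. nu.

no


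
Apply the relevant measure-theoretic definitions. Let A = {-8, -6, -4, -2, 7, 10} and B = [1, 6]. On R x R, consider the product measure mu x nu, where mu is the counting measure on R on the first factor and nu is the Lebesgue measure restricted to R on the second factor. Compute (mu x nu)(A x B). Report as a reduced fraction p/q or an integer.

For a measurable rectangle A x B, the product measure satisfies
  (mu x nu)(A x B) = mu(A) * nu(B).
  mu(A) = 6.
  nu(B) = 5.
  (mu x nu)(A x B) = 6 * 5 = 30.

30


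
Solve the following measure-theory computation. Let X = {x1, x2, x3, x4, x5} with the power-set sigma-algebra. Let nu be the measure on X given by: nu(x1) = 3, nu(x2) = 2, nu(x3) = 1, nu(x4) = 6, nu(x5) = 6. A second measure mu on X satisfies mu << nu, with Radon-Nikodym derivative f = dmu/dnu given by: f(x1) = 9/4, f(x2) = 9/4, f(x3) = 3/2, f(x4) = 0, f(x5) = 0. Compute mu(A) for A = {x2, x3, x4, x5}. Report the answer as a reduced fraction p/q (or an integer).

By the defining property of the Radon-Nikodym derivative, for every measurable set A,
  mu(A) = integral_A f dnu.
Since nu is a discrete measure concentrated on the atoms of X, the integral over A reduces to the sum
  mu(A) = sum_{x in A} f(x) * nu({x}).
Computing each term:
  x2: f(x2) * nu(x2) = 9/4 * 2 = 9/2.
  x3: f(x3) * nu(x3) = 3/2 * 1 = 3/2.
  x4: f(x4) * nu(x4) = 0 * 6 = 0.
  x5: f(x5) * nu(x5) = 0 * 6 = 0.
Summing: mu(A) = 9/2 + 3/2 + 0 + 0 = 6.

6


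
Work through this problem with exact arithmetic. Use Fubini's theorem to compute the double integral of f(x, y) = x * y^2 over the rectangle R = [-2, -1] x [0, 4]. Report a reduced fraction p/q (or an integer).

f(x, y) is a tensor product of a function of x and a function of y, and both factors are bounded continuous (hence Lebesgue integrable) on the rectangle, so Fubini's theorem applies:
  integral_R f d(m x m) = (integral_a1^b1 x dx) * (integral_a2^b2 y^2 dy).
Inner integral in x: integral_{-2}^{-1} x dx = ((-1)^2 - (-2)^2)/2
  = -3/2.
Inner integral in y: integral_{0}^{4} y^2 dy = (4^3 - 0^3)/3
  = 64/3.
Product: (-3/2) * (64/3) = -32.

-32


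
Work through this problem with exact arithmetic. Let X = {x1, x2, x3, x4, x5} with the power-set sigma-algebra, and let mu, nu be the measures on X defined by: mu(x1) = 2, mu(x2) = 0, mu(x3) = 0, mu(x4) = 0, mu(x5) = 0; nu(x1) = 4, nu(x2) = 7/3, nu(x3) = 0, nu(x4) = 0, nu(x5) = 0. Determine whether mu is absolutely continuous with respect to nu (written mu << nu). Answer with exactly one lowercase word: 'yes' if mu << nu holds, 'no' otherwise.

mu << nu means: every nu-null measurable set is also mu-null; equivalently, for every atom x, if nu({x}) = 0 then mu({x}) = 0.
Checking each atom:
  x1: nu = 4 > 0 -> no constraint.
  x2: nu = 7/3 > 0 -> no constraint.
  x3: nu = 0, mu = 0 -> consistent with mu << nu.
  x4: nu = 0, mu = 0 -> consistent with mu << nu.
  x5: nu = 0, mu = 0 -> consistent with mu << nu.
No atom violates the condition. Therefore mu << nu.

yes


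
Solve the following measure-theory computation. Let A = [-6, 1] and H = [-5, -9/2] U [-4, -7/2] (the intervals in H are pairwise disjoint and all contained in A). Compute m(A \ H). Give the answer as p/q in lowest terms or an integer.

The ambient interval has length m(A) = 1 - (-6) = 7.
Since the holes are disjoint and sit inside A, by finite additivity
  m(H) = sum_i (b_i - a_i), and m(A \ H) = m(A) - m(H).
Computing the hole measures:
  m(H_1) = -9/2 - (-5) = 1/2.
  m(H_2) = -7/2 - (-4) = 1/2.
Summed: m(H) = 1/2 + 1/2 = 1.
So m(A \ H) = 7 - 1 = 6.

6


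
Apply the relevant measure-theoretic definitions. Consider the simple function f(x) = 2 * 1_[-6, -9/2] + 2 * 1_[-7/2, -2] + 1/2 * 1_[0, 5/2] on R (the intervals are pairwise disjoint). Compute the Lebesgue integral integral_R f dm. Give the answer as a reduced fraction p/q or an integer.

For a simple function f = sum_i c_i * 1_{A_i} with disjoint A_i,
  integral f dm = sum_i c_i * m(A_i).
Lengths of the A_i:
  m(A_1) = -9/2 - (-6) = 3/2.
  m(A_2) = -2 - (-7/2) = 3/2.
  m(A_3) = 5/2 - 0 = 5/2.
Contributions c_i * m(A_i):
  (2) * (3/2) = 3.
  (2) * (3/2) = 3.
  (1/2) * (5/2) = 5/4.
Total: 3 + 3 + 5/4 = 29/4.

29/4


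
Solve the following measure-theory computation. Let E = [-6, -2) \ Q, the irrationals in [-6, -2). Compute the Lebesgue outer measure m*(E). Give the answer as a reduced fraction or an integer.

The interval I = [-6, -2) has m(I) = -2 - (-6) = 4 (endpoints are measure-zero, so open/closed/half-open agree). Write I = (I cap Q) u (I \ Q). The rationals in I are countable, so m*(I cap Q) = 0 (cover each rational by intervals whose total length is arbitrarily small). By countable subadditivity m*(I) <= m*(I cap Q) + m*(I \ Q), hence m*(I \ Q) >= m(I) = 4. The reverse inequality m*(I \ Q) <= m*(I) = 4 is trivial since (I \ Q) is a subset of I. Therefore m*(I \ Q) = 4.

4


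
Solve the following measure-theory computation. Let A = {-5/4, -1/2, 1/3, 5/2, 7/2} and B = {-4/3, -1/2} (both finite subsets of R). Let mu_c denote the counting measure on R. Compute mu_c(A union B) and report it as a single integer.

Counting measure on a finite set equals cardinality. By inclusion-exclusion, |A union B| = |A| + |B| - |A cap B|.
|A| = 5, |B| = 2, |A cap B| = 1.
So mu_c(A union B) = 5 + 2 - 1 = 6.

6


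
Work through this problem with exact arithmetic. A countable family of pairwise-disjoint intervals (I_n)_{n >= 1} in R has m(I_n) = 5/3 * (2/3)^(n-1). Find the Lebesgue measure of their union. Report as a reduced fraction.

By countable additivity of the Lebesgue measure on pairwise disjoint measurable sets,
  m(union_{n >= 1} I_n) = sum_{n >= 1} m(I_n) = sum_{n >= 1} a * r^(n-1),
  with a = 5/3 and r = 2/3.
Since 0 < r = 2/3 < 1, the geometric series converges:
  sum_{n >= 1} a * r^(n-1) = a / (1 - r).
  = 5/3 / (1 - 2/3)
  = 5/3 / (1/3)
  = 5.

5


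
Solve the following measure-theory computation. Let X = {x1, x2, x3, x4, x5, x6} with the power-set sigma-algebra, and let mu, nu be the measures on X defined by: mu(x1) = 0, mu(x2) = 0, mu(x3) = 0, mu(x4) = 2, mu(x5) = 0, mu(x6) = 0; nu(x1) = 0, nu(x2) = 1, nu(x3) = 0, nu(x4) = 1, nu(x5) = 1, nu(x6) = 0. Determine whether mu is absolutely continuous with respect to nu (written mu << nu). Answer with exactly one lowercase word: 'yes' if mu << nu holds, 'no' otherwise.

mu << nu means: every nu-null measurable set is also mu-null; equivalently, for every atom x, if nu({x}) = 0 then mu({x}) = 0.
Checking each atom:
  x1: nu = 0, mu = 0 -> consistent with mu << nu.
  x2: nu = 1 > 0 -> no constraint.
  x3: nu = 0, mu = 0 -> consistent with mu << nu.
  x4: nu = 1 > 0 -> no constraint.
  x5: nu = 1 > 0 -> no constraint.
  x6: nu = 0, mu = 0 -> consistent with mu << nu.
No atom violates the condition. Therefore mu << nu.

yes


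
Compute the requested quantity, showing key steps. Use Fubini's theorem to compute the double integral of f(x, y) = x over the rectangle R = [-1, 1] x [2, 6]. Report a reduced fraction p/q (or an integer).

f(x, y) is a tensor product of a function of x and a function of y, and both factors are bounded continuous (hence Lebesgue integrable) on the rectangle, so Fubini's theorem applies:
  integral_R f d(m x m) = (integral_a1^b1 x dx) * (integral_a2^b2 1 dy).
Inner integral in x: integral_{-1}^{1} x dx = (1^2 - (-1)^2)/2
  = 0.
Inner integral in y: integral_{2}^{6} 1 dy = (6^1 - 2^1)/1
  = 4.
Product: (0) * (4) = 0.

0


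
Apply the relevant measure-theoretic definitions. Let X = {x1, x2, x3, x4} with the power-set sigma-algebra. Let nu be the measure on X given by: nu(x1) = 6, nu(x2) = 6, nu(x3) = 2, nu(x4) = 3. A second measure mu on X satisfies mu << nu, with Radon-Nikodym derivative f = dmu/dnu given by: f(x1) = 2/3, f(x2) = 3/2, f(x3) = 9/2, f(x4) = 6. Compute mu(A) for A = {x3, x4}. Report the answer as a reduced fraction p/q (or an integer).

By the defining property of the Radon-Nikodym derivative, for every measurable set A,
  mu(A) = integral_A f dnu.
Since nu is a discrete measure concentrated on the atoms of X, the integral over A reduces to the sum
  mu(A) = sum_{x in A} f(x) * nu({x}).
Computing each term:
  x3: f(x3) * nu(x3) = 9/2 * 2 = 9.
  x4: f(x4) * nu(x4) = 6 * 3 = 18.
Summing: mu(A) = 9 + 18 = 27.

27


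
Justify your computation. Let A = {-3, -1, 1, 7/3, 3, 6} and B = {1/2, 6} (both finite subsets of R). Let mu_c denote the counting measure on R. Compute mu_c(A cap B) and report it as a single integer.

Counting measure on a finite set equals cardinality. mu_c(A cap B) = |A cap B| (elements appearing in both).
Enumerating the elements of A that also lie in B gives 1 element(s).
So mu_c(A cap B) = 1.

1


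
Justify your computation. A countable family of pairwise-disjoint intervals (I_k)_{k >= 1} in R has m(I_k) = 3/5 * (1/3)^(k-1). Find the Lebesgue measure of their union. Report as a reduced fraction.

By countable additivity of the Lebesgue measure on pairwise disjoint measurable sets,
  m(union_{k >= 1} I_k) = sum_{k >= 1} m(I_k) = sum_{k >= 1} a * r^(k-1),
  with a = 3/5 and r = 1/3.
Since 0 < r = 1/3 < 1, the geometric series converges:
  sum_{k >= 1} a * r^(k-1) = a / (1 - r).
  = 3/5 / (1 - 1/3)
  = 3/5 / (2/3)
  = 9/10.

9/10


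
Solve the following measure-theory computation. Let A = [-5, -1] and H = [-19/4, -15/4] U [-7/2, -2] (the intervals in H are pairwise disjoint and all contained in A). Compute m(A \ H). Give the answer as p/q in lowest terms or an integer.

The ambient interval has length m(A) = -1 - (-5) = 4.
Since the holes are disjoint and sit inside A, by finite additivity
  m(H) = sum_i (b_i - a_i), and m(A \ H) = m(A) - m(H).
Computing the hole measures:
  m(H_1) = -15/4 - (-19/4) = 1.
  m(H_2) = -2 - (-7/2) = 3/2.
Summed: m(H) = 1 + 3/2 = 5/2.
So m(A \ H) = 4 - 5/2 = 3/2.

3/2


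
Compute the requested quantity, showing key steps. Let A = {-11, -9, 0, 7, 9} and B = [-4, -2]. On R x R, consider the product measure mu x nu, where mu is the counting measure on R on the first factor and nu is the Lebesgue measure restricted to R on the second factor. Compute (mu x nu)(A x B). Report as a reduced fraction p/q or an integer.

For a measurable rectangle A x B, the product measure satisfies
  (mu x nu)(A x B) = mu(A) * nu(B).
  mu(A) = 5.
  nu(B) = 2.
  (mu x nu)(A x B) = 5 * 2 = 10.

10


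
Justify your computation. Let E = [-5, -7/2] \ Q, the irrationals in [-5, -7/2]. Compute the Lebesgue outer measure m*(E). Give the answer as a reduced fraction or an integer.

The interval I = [-5, -7/2] has m(I) = -7/2 - (-5) = 3/2 (endpoints are measure-zero, so open/closed/half-open agree). Write I = (I cap Q) u (I \ Q). The rationals in I are countable, so m*(I cap Q) = 0 (cover each rational by intervals whose total length is arbitrarily small). By countable subadditivity m*(I) <= m*(I cap Q) + m*(I \ Q), hence m*(I \ Q) >= m(I) = 3/2. The reverse inequality m*(I \ Q) <= m*(I) = 3/2 is trivial since (I \ Q) is a subset of I. Therefore m*(I \ Q) = 3/2.

3/2


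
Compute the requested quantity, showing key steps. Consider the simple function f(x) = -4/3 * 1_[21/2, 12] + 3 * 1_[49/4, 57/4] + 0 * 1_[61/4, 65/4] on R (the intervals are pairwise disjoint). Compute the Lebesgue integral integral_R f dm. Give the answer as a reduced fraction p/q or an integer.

For a simple function f = sum_i c_i * 1_{A_i} with disjoint A_i,
  integral f dm = sum_i c_i * m(A_i).
Lengths of the A_i:
  m(A_1) = 12 - 21/2 = 3/2.
  m(A_2) = 57/4 - 49/4 = 2.
  m(A_3) = 65/4 - 61/4 = 1.
Contributions c_i * m(A_i):
  (-4/3) * (3/2) = -2.
  (3) * (2) = 6.
  (0) * (1) = 0.
Total: -2 + 6 + 0 = 4.

4


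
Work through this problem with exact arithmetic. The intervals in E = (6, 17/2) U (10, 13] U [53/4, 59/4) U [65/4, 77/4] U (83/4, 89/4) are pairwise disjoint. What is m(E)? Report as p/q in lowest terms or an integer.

For pairwise disjoint intervals, m(union_i I_i) = sum_i m(I_i),
and m is invariant under swapping open/closed endpoints (single points have measure 0).
So m(E) = sum_i (b_i - a_i).
  I_1 has length 17/2 - 6 = 5/2.
  I_2 has length 13 - 10 = 3.
  I_3 has length 59/4 - 53/4 = 3/2.
  I_4 has length 77/4 - 65/4 = 3.
  I_5 has length 89/4 - 83/4 = 3/2.
Summing:
  m(E) = 5/2 + 3 + 3/2 + 3 + 3/2 = 23/2.

23/2


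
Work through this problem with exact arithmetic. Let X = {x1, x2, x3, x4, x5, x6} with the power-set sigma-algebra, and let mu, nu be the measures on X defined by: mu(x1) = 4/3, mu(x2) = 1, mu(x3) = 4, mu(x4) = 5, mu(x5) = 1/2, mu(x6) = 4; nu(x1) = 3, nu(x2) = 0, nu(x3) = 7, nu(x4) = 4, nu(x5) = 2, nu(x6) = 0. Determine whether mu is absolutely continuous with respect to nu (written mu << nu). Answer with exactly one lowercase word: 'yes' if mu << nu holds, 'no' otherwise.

mu << nu means: every nu-null measurable set is also mu-null; equivalently, for every atom x, if nu({x}) = 0 then mu({x}) = 0.
Checking each atom:
  x1: nu = 3 > 0 -> no constraint.
  x2: nu = 0, mu = 1 > 0 -> violates mu << nu.
  x3: nu = 7 > 0 -> no constraint.
  x4: nu = 4 > 0 -> no constraint.
  x5: nu = 2 > 0 -> no constraint.
  x6: nu = 0, mu = 4 > 0 -> violates mu << nu.
The atom(s) x2, x6 violate the condition (nu = 0 but mu > 0). Therefore mu is NOT absolutely continuous w.r.t. nu.

no


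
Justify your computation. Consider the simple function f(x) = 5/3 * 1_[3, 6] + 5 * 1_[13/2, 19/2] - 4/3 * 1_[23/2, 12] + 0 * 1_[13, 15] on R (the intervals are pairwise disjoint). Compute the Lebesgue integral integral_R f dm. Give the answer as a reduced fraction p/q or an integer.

For a simple function f = sum_i c_i * 1_{A_i} with disjoint A_i,
  integral f dm = sum_i c_i * m(A_i).
Lengths of the A_i:
  m(A_1) = 6 - 3 = 3.
  m(A_2) = 19/2 - 13/2 = 3.
  m(A_3) = 12 - 23/2 = 1/2.
  m(A_4) = 15 - 13 = 2.
Contributions c_i * m(A_i):
  (5/3) * (3) = 5.
  (5) * (3) = 15.
  (-4/3) * (1/2) = -2/3.
  (0) * (2) = 0.
Total: 5 + 15 - 2/3 + 0 = 58/3.

58/3


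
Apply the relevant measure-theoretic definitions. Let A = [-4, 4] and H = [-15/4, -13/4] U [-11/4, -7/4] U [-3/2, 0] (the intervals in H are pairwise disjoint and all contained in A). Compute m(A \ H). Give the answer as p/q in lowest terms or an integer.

The ambient interval has length m(A) = 4 - (-4) = 8.
Since the holes are disjoint and sit inside A, by finite additivity
  m(H) = sum_i (b_i - a_i), and m(A \ H) = m(A) - m(H).
Computing the hole measures:
  m(H_1) = -13/4 - (-15/4) = 1/2.
  m(H_2) = -7/4 - (-11/4) = 1.
  m(H_3) = 0 - (-3/2) = 3/2.
Summed: m(H) = 1/2 + 1 + 3/2 = 3.
So m(A \ H) = 8 - 3 = 5.

5


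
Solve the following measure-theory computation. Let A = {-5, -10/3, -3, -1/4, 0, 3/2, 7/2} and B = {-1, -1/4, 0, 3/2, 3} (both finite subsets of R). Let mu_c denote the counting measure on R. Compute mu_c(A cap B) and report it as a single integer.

Counting measure on a finite set equals cardinality. mu_c(A cap B) = |A cap B| (elements appearing in both).
Enumerating the elements of A that also lie in B gives 3 element(s).
So mu_c(A cap B) = 3.

3


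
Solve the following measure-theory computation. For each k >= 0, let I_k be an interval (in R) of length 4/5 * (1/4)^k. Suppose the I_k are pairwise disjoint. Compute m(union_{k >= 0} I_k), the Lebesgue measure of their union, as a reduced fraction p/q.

By countable additivity of the Lebesgue measure on pairwise disjoint measurable sets,
  m(union_{k >= 0} I_k) = sum_{k >= 0} m(I_k) = sum_{k >= 0} a * r^k,
  with a = 4/5 and r = 1/4.
Since 0 < r = 1/4 < 1, the geometric series converges:
  sum_{k >= 0} a * r^k = a / (1 - r).
  = 4/5 / (1 - 1/4)
  = 4/5 / (3/4)
  = 16/15.

16/15


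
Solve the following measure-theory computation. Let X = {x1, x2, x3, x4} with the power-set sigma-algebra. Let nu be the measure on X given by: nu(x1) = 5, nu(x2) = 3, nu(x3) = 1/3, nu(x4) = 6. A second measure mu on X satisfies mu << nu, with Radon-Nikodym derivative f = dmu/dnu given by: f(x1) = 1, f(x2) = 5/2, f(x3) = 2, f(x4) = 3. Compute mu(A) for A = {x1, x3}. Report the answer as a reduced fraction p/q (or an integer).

By the defining property of the Radon-Nikodym derivative, for every measurable set A,
  mu(A) = integral_A f dnu.
Since nu is a discrete measure concentrated on the atoms of X, the integral over A reduces to the sum
  mu(A) = sum_{x in A} f(x) * nu({x}).
Computing each term:
  x1: f(x1) * nu(x1) = 1 * 5 = 5.
  x3: f(x3) * nu(x3) = 2 * 1/3 = 2/3.
Summing: mu(A) = 5 + 2/3 = 17/3.

17/3


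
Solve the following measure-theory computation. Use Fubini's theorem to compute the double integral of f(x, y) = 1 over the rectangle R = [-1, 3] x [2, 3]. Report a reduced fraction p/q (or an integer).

f(x, y) is a tensor product of a function of x and a function of y, and both factors are bounded continuous (hence Lebesgue integrable) on the rectangle, so Fubini's theorem applies:
  integral_R f d(m x m) = (integral_a1^b1 1 dx) * (integral_a2^b2 1 dy).
Inner integral in x: integral_{-1}^{3} 1 dx = (3^1 - (-1)^1)/1
  = 4.
Inner integral in y: integral_{2}^{3} 1 dy = (3^1 - 2^1)/1
  = 1.
Product: (4) * (1) = 4.

4


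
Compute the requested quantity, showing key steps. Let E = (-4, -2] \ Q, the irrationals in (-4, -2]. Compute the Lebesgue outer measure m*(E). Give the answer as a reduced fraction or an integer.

The interval I = (-4, -2] has m(I) = -2 - (-4) = 2 (endpoints are measure-zero, so open/closed/half-open agree). Write I = (I cap Q) u (I \ Q). The rationals in I are countable, so m*(I cap Q) = 0 (cover each rational by intervals whose total length is arbitrarily small). By countable subadditivity m*(I) <= m*(I cap Q) + m*(I \ Q), hence m*(I \ Q) >= m(I) = 2. The reverse inequality m*(I \ Q) <= m*(I) = 2 is trivial since (I \ Q) is a subset of I. Therefore m*(I \ Q) = 2.

2


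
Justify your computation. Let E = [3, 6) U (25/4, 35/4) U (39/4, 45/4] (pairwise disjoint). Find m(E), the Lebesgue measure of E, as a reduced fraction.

For pairwise disjoint intervals, m(union_i I_i) = sum_i m(I_i),
and m is invariant under swapping open/closed endpoints (single points have measure 0).
So m(E) = sum_i (b_i - a_i).
  I_1 has length 6 - 3 = 3.
  I_2 has length 35/4 - 25/4 = 5/2.
  I_3 has length 45/4 - 39/4 = 3/2.
Summing:
  m(E) = 3 + 5/2 + 3/2 = 7.

7


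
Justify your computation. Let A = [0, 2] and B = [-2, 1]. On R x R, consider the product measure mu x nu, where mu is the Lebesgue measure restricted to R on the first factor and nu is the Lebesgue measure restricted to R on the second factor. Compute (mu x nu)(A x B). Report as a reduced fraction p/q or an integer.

For a measurable rectangle A x B, the product measure satisfies
  (mu x nu)(A x B) = mu(A) * nu(B).
  mu(A) = 2.
  nu(B) = 3.
  (mu x nu)(A x B) = 2 * 3 = 6.

6


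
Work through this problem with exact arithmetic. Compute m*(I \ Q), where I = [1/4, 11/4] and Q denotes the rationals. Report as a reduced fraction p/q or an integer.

The interval I = [1/4, 11/4] has m(I) = 11/4 - 1/4 = 5/2 (endpoints are measure-zero, so open/closed/half-open agree). Write I = (I cap Q) u (I \ Q). The rationals in I are countable, so m*(I cap Q) = 0 (cover each rational by intervals whose total length is arbitrarily small). By countable subadditivity m*(I) <= m*(I cap Q) + m*(I \ Q), hence m*(I \ Q) >= m(I) = 5/2. The reverse inequality m*(I \ Q) <= m*(I) = 5/2 is trivial since (I \ Q) is a subset of I. Therefore m*(I \ Q) = 5/2.

5/2


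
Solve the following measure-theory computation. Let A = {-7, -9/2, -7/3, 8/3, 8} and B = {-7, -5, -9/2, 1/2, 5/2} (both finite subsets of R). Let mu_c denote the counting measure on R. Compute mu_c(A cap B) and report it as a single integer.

Counting measure on a finite set equals cardinality. mu_c(A cap B) = |A cap B| (elements appearing in both).
Enumerating the elements of A that also lie in B gives 2 element(s).
So mu_c(A cap B) = 2.

2


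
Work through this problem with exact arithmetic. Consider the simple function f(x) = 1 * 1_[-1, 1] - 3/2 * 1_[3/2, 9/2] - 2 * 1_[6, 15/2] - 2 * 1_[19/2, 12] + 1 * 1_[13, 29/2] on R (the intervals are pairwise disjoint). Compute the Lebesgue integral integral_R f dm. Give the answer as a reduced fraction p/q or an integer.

For a simple function f = sum_i c_i * 1_{A_i} with disjoint A_i,
  integral f dm = sum_i c_i * m(A_i).
Lengths of the A_i:
  m(A_1) = 1 - (-1) = 2.
  m(A_2) = 9/2 - 3/2 = 3.
  m(A_3) = 15/2 - 6 = 3/2.
  m(A_4) = 12 - 19/2 = 5/2.
  m(A_5) = 29/2 - 13 = 3/2.
Contributions c_i * m(A_i):
  (1) * (2) = 2.
  (-3/2) * (3) = -9/2.
  (-2) * (3/2) = -3.
  (-2) * (5/2) = -5.
  (1) * (3/2) = 3/2.
Total: 2 - 9/2 - 3 - 5 + 3/2 = -9.

-9


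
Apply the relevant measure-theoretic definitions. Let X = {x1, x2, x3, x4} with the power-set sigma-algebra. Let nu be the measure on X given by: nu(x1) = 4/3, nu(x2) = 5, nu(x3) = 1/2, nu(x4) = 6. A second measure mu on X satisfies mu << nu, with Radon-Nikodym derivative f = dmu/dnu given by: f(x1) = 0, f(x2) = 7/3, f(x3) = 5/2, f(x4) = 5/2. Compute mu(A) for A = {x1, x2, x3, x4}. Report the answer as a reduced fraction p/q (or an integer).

By the defining property of the Radon-Nikodym derivative, for every measurable set A,
  mu(A) = integral_A f dnu.
Since nu is a discrete measure concentrated on the atoms of X, the integral over A reduces to the sum
  mu(A) = sum_{x in A} f(x) * nu({x}).
Computing each term:
  x1: f(x1) * nu(x1) = 0 * 4/3 = 0.
  x2: f(x2) * nu(x2) = 7/3 * 5 = 35/3.
  x3: f(x3) * nu(x3) = 5/2 * 1/2 = 5/4.
  x4: f(x4) * nu(x4) = 5/2 * 6 = 15.
Summing: mu(A) = 0 + 35/3 + 5/4 + 15 = 335/12.

335/12


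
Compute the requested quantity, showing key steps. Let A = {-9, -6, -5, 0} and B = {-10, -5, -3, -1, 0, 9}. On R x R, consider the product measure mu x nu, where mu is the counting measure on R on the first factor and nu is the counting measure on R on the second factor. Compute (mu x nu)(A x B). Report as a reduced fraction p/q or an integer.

For a measurable rectangle A x B, the product measure satisfies
  (mu x nu)(A x B) = mu(A) * nu(B).
  mu(A) = 4.
  nu(B) = 6.
  (mu x nu)(A x B) = 4 * 6 = 24.

24


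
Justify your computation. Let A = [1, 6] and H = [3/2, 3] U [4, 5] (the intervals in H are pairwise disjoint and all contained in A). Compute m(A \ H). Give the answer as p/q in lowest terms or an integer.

The ambient interval has length m(A) = 6 - 1 = 5.
Since the holes are disjoint and sit inside A, by finite additivity
  m(H) = sum_i (b_i - a_i), and m(A \ H) = m(A) - m(H).
Computing the hole measures:
  m(H_1) = 3 - 3/2 = 3/2.
  m(H_2) = 5 - 4 = 1.
Summed: m(H) = 3/2 + 1 = 5/2.
So m(A \ H) = 5 - 5/2 = 5/2.

5/2


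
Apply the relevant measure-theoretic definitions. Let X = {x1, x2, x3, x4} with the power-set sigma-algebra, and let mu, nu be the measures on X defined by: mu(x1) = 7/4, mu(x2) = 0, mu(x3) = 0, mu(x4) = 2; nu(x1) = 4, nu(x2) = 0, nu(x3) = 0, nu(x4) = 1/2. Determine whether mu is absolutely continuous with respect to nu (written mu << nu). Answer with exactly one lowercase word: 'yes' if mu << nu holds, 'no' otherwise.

mu << nu means: every nu-null measurable set is also mu-null; equivalently, for every atom x, if nu({x}) = 0 then mu({x}) = 0.
Checking each atom:
  x1: nu = 4 > 0 -> no constraint.
  x2: nu = 0, mu = 0 -> consistent with mu << nu.
  x3: nu = 0, mu = 0 -> consistent with mu << nu.
  x4: nu = 1/2 > 0 -> no constraint.
No atom violates the condition. Therefore mu << nu.

yes


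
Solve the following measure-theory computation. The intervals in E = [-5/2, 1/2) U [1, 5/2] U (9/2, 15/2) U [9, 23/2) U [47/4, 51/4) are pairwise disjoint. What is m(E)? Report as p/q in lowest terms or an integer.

For pairwise disjoint intervals, m(union_i I_i) = sum_i m(I_i),
and m is invariant under swapping open/closed endpoints (single points have measure 0).
So m(E) = sum_i (b_i - a_i).
  I_1 has length 1/2 - (-5/2) = 3.
  I_2 has length 5/2 - 1 = 3/2.
  I_3 has length 15/2 - 9/2 = 3.
  I_4 has length 23/2 - 9 = 5/2.
  I_5 has length 51/4 - 47/4 = 1.
Summing:
  m(E) = 3 + 3/2 + 3 + 5/2 + 1 = 11.

11


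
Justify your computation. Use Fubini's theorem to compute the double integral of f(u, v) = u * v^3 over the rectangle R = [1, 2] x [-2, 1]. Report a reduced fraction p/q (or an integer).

f(u, v) is a tensor product of a function of u and a function of v, and both factors are bounded continuous (hence Lebesgue integrable) on the rectangle, so Fubini's theorem applies:
  integral_R f d(m x m) = (integral_a1^b1 u du) * (integral_a2^b2 v^3 dv).
Inner integral in u: integral_{1}^{2} u du = (2^2 - 1^2)/2
  = 3/2.
Inner integral in v: integral_{-2}^{1} v^3 dv = (1^4 - (-2)^4)/4
  = -15/4.
Product: (3/2) * (-15/4) = -45/8.

-45/8


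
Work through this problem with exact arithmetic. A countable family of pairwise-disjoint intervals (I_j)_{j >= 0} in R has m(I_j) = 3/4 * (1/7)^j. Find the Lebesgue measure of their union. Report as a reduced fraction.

By countable additivity of the Lebesgue measure on pairwise disjoint measurable sets,
  m(union_{j >= 0} I_j) = sum_{j >= 0} m(I_j) = sum_{j >= 0} a * r^j,
  with a = 3/4 and r = 1/7.
Since 0 < r = 1/7 < 1, the geometric series converges:
  sum_{j >= 0} a * r^j = a / (1 - r).
  = 3/4 / (1 - 1/7)
  = 3/4 / (6/7)
  = 7/8.

7/8


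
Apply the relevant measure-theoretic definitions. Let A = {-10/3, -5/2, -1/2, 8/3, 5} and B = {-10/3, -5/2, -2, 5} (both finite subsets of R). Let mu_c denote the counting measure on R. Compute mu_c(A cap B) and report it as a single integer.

Counting measure on a finite set equals cardinality. mu_c(A cap B) = |A cap B| (elements appearing in both).
Enumerating the elements of A that also lie in B gives 3 element(s).
So mu_c(A cap B) = 3.

3


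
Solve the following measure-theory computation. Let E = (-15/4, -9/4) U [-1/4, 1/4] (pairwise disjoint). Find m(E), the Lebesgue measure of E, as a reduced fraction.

For pairwise disjoint intervals, m(union_i I_i) = sum_i m(I_i),
and m is invariant under swapping open/closed endpoints (single points have measure 0).
So m(E) = sum_i (b_i - a_i).
  I_1 has length -9/4 - (-15/4) = 3/2.
  I_2 has length 1/4 - (-1/4) = 1/2.
Summing:
  m(E) = 3/2 + 1/2 = 2.

2


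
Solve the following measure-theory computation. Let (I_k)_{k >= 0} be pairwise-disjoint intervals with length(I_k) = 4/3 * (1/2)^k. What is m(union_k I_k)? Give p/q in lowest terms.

By countable additivity of the Lebesgue measure on pairwise disjoint measurable sets,
  m(union_{k >= 0} I_k) = sum_{k >= 0} m(I_k) = sum_{k >= 0} a * r^k,
  with a = 4/3 and r = 1/2.
Since 0 < r = 1/2 < 1, the geometric series converges:
  sum_{k >= 0} a * r^k = a / (1 - r).
  = 4/3 / (1 - 1/2)
  = 4/3 / (1/2)
  = 8/3.

8/3


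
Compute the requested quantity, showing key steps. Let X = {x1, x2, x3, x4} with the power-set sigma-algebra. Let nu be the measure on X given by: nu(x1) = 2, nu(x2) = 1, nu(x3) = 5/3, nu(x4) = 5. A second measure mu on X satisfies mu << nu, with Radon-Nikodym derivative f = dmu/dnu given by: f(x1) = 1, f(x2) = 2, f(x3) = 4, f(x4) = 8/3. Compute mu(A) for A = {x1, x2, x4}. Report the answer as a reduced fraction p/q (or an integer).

By the defining property of the Radon-Nikodym derivative, for every measurable set A,
  mu(A) = integral_A f dnu.
Since nu is a discrete measure concentrated on the atoms of X, the integral over A reduces to the sum
  mu(A) = sum_{x in A} f(x) * nu({x}).
Computing each term:
  x1: f(x1) * nu(x1) = 1 * 2 = 2.
  x2: f(x2) * nu(x2) = 2 * 1 = 2.
  x4: f(x4) * nu(x4) = 8/3 * 5 = 40/3.
Summing: mu(A) = 2 + 2 + 40/3 = 52/3.

52/3


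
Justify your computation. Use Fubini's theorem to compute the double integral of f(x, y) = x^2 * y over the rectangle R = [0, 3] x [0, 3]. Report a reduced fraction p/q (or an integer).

f(x, y) is a tensor product of a function of x and a function of y, and both factors are bounded continuous (hence Lebesgue integrable) on the rectangle, so Fubini's theorem applies:
  integral_R f d(m x m) = (integral_a1^b1 x^2 dx) * (integral_a2^b2 y dy).
Inner integral in x: integral_{0}^{3} x^2 dx = (3^3 - 0^3)/3
  = 9.
Inner integral in y: integral_{0}^{3} y dy = (3^2 - 0^2)/2
  = 9/2.
Product: (9) * (9/2) = 81/2.

81/2


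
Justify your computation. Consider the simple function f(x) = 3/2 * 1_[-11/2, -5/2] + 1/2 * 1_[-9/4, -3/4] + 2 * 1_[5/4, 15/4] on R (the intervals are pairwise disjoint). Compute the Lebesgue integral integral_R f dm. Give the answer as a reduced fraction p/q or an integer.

For a simple function f = sum_i c_i * 1_{A_i} with disjoint A_i,
  integral f dm = sum_i c_i * m(A_i).
Lengths of the A_i:
  m(A_1) = -5/2 - (-11/2) = 3.
  m(A_2) = -3/4 - (-9/4) = 3/2.
  m(A_3) = 15/4 - 5/4 = 5/2.
Contributions c_i * m(A_i):
  (3/2) * (3) = 9/2.
  (1/2) * (3/2) = 3/4.
  (2) * (5/2) = 5.
Total: 9/2 + 3/4 + 5 = 41/4.

41/4


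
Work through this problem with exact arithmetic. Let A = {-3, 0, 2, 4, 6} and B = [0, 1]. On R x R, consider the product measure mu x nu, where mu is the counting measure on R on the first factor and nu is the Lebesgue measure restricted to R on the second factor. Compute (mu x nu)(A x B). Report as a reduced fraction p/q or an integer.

For a measurable rectangle A x B, the product measure satisfies
  (mu x nu)(A x B) = mu(A) * nu(B).
  mu(A) = 5.
  nu(B) = 1.
  (mu x nu)(A x B) = 5 * 1 = 5.

5


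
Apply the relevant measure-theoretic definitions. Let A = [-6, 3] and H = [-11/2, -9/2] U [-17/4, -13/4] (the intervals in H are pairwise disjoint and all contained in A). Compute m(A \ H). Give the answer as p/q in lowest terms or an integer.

The ambient interval has length m(A) = 3 - (-6) = 9.
Since the holes are disjoint and sit inside A, by finite additivity
  m(H) = sum_i (b_i - a_i), and m(A \ H) = m(A) - m(H).
Computing the hole measures:
  m(H_1) = -9/2 - (-11/2) = 1.
  m(H_2) = -13/4 - (-17/4) = 1.
Summed: m(H) = 1 + 1 = 2.
So m(A \ H) = 9 - 2 = 7.

7


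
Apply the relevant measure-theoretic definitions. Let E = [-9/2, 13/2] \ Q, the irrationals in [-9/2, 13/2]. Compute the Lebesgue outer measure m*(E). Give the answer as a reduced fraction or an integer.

The interval I = [-9/2, 13/2] has m(I) = 13/2 - (-9/2) = 11 (endpoints are measure-zero, so open/closed/half-open agree). Write I = (I cap Q) u (I \ Q). The rationals in I are countable, so m*(I cap Q) = 0 (cover each rational by intervals whose total length is arbitrarily small). By countable subadditivity m*(I) <= m*(I cap Q) + m*(I \ Q), hence m*(I \ Q) >= m(I) = 11. The reverse inequality m*(I \ Q) <= m*(I) = 11 is trivial since (I \ Q) is a subset of I. Therefore m*(I \ Q) = 11.

11


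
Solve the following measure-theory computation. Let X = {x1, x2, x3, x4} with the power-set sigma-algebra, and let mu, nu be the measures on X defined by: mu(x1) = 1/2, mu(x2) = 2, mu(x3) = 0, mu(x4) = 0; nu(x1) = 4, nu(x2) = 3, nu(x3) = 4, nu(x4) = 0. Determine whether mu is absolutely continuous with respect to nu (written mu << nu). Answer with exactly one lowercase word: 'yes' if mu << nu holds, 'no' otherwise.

mu << nu means: every nu-null measurable set is also mu-null; equivalently, for every atom x, if nu({x}) = 0 then mu({x}) = 0.
Checking each atom:
  x1: nu = 4 > 0 -> no constraint.
  x2: nu = 3 > 0 -> no constraint.
  x3: nu = 4 > 0 -> no constraint.
  x4: nu = 0, mu = 0 -> consistent with mu << nu.
No atom violates the condition. Therefore mu << nu.

yes


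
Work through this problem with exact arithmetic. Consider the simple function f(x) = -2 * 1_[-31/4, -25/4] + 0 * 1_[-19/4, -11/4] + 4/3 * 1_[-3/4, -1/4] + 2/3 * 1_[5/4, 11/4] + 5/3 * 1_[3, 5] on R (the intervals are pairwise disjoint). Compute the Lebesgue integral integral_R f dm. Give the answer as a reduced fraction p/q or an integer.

For a simple function f = sum_i c_i * 1_{A_i} with disjoint A_i,
  integral f dm = sum_i c_i * m(A_i).
Lengths of the A_i:
  m(A_1) = -25/4 - (-31/4) = 3/2.
  m(A_2) = -11/4 - (-19/4) = 2.
  m(A_3) = -1/4 - (-3/4) = 1/2.
  m(A_4) = 11/4 - 5/4 = 3/2.
  m(A_5) = 5 - 3 = 2.
Contributions c_i * m(A_i):
  (-2) * (3/2) = -3.
  (0) * (2) = 0.
  (4/3) * (1/2) = 2/3.
  (2/3) * (3/2) = 1.
  (5/3) * (2) = 10/3.
Total: -3 + 0 + 2/3 + 1 + 10/3 = 2.

2


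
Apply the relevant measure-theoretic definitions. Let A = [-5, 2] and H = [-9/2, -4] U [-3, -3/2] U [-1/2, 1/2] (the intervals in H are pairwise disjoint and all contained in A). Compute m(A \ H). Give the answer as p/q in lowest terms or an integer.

The ambient interval has length m(A) = 2 - (-5) = 7.
Since the holes are disjoint and sit inside A, by finite additivity
  m(H) = sum_i (b_i - a_i), and m(A \ H) = m(A) - m(H).
Computing the hole measures:
  m(H_1) = -4 - (-9/2) = 1/2.
  m(H_2) = -3/2 - (-3) = 3/2.
  m(H_3) = 1/2 - (-1/2) = 1.
Summed: m(H) = 1/2 + 3/2 + 1 = 3.
So m(A \ H) = 7 - 3 = 4.

4


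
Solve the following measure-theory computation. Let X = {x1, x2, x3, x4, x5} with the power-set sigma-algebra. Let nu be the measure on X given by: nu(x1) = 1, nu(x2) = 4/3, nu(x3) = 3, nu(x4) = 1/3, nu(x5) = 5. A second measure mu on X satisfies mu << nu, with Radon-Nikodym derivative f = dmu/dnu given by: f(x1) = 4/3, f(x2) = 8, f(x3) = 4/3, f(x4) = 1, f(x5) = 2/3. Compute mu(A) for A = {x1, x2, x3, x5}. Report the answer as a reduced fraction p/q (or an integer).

By the defining property of the Radon-Nikodym derivative, for every measurable set A,
  mu(A) = integral_A f dnu.
Since nu is a discrete measure concentrated on the atoms of X, the integral over A reduces to the sum
  mu(A) = sum_{x in A} f(x) * nu({x}).
Computing each term:
  x1: f(x1) * nu(x1) = 4/3 * 1 = 4/3.
  x2: f(x2) * nu(x2) = 8 * 4/3 = 32/3.
  x3: f(x3) * nu(x3) = 4/3 * 3 = 4.
  x5: f(x5) * nu(x5) = 2/3 * 5 = 10/3.
Summing: mu(A) = 4/3 + 32/3 + 4 + 10/3 = 58/3.

58/3


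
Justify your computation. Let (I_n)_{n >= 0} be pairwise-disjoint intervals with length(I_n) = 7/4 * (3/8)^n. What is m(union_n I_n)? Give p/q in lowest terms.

By countable additivity of the Lebesgue measure on pairwise disjoint measurable sets,
  m(union_{n >= 0} I_n) = sum_{n >= 0} m(I_n) = sum_{n >= 0} a * r^n,
  with a = 7/4 and r = 3/8.
Since 0 < r = 3/8 < 1, the geometric series converges:
  sum_{n >= 0} a * r^n = a / (1 - r).
  = 7/4 / (1 - 3/8)
  = 7/4 / (5/8)
  = 14/5.

14/5


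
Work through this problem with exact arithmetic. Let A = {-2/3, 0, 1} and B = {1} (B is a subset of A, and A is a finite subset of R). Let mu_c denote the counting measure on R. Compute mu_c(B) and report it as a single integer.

Counting measure assigns mu_c(E) = |E| (number of elements) when E is finite.
B has 1 element(s), so mu_c(B) = 1.

1


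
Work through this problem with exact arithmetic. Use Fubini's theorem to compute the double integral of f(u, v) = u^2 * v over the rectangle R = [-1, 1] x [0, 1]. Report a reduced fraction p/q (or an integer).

f(u, v) is a tensor product of a function of u and a function of v, and both factors are bounded continuous (hence Lebesgue integrable) on the rectangle, so Fubini's theorem applies:
  integral_R f d(m x m) = (integral_a1^b1 u^2 du) * (integral_a2^b2 v dv).
Inner integral in u: integral_{-1}^{1} u^2 du = (1^3 - (-1)^3)/3
  = 2/3.
Inner integral in v: integral_{0}^{1} v dv = (1^2 - 0^2)/2
  = 1/2.
Product: (2/3) * (1/2) = 1/3.

1/3


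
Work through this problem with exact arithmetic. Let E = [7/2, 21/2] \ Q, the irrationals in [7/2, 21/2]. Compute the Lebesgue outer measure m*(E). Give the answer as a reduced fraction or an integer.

The interval I = [7/2, 21/2] has m(I) = 21/2 - 7/2 = 7 (endpoints are measure-zero, so open/closed/half-open agree). Write I = (I cap Q) u (I \ Q). The rationals in I are countable, so m*(I cap Q) = 0 (cover each rational by intervals whose total length is arbitrarily small). By countable subadditivity m*(I) <= m*(I cap Q) + m*(I \ Q), hence m*(I \ Q) >= m(I) = 7. The reverse inequality m*(I \ Q) <= m*(I) = 7 is trivial since (I \ Q) is a subset of I. Therefore m*(I \ Q) = 7.

7
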